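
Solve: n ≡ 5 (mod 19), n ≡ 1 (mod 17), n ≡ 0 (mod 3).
M = 19 × 17 × 3 = 969. M₁ = 51, y₁ ≡ 3 (mod 19). M₂ = 57, y₂ ≡ 3 (mod 17). M₃ = 323, y₃ ≡ 2 (mod 3). n = 5×51×3 + 1×57×3 + 0×323×2 ≡ 936 (mod 969)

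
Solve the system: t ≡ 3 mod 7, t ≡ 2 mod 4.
M = 7 × 4 = 28. M₁ = 4, y₁ ≡ 2 mod 7. M₂ = 7, y₂ ≡ 3 mod 4. t = 3×4×2 + 2×7×3 ≡ 10 mod 28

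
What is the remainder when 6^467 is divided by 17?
Using Fermat: 6^{16} ≡ 1 (mod 17). 467 ≡ 3 (mod 16). So 6^{467} ≡ 6^{3} ≡ 12 (mod 17)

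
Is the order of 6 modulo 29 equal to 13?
Powers of 6 mod 29: 6^1≡6, 6^2≡7, 6^3≡13, 6^4≡20, 6^5≡4, 6^6≡24, 6^7≡28, 6^8≡23, 6^9≡22, 6^10≡16, 6^11≡9, 6^12≡25, 6^13≡5, 6^14≡1. 6^13≡5≢1, so ord ≠ 13. No, the actual order is 14.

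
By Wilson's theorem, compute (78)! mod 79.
By Wilson's theorem, (78)! ≡ -1 ≡ 78 mod 79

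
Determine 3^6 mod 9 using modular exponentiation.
By repeated squaring mod 9: 3^{1}≡3, 3^{2}≡0, 3^{4}≡0. Then 3^{6} = 3^{4+2} ≡ 0 × 0 ≡ 0 mod 9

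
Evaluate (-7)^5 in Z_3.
Using Fermat: (-7)^{2} ≡ 1 (mod 3). 5 ≡ 1 (mod 2). So (-7)^{5} ≡ (-7)^{1} ≡ 2 (mod 3)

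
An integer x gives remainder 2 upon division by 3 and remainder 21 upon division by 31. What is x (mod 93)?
M = 3 × 31 = 93. M₁ = 31, y₁ ≡ 1 (mod 3). M₂ = 3, y₂ ≡ 21 (mod 31). x = 2×31×1 + 21×3×21 ≡ 83 (mod 93)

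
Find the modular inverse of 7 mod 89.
Since 89 is prime, by Fermat 7^(-1) ≡ 7^{87} ≡ 51 mod 89. Verify: 7 × 51 = 357 ≡ 1 mod 89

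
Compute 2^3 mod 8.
2^{3} = 8 ≡ 0 mod 8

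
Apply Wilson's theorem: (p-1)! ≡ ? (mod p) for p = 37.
By Wilson's theorem, (36)! ≡ -1 ≡ 36 mod 37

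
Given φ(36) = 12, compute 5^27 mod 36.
By Euler: 5^{12} ≡ 1 (mod 36) since gcd(5, 36) = 1. 27 = 2×12 + 3. So 5^{27} ≡ 5^{3} ≡ 17 (mod 36)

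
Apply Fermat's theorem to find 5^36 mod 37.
By Fermat's Little Theorem, 5^{36} ≡ 1 mod 37 since 37 is prime and gcd(5, 37) = 1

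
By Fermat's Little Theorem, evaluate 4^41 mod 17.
By Fermat: 4^{16} ≡ 1 (mod 17). 41 = 2×16 + 9. So 4^{41} ≡ 4^{9} ≡ 4 (mod 17)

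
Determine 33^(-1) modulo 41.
Since 41 is prime, by Fermat 33^(-1) ≡ 33^{39} ≡ 5 mod 41. Verify: 33 × 5 = 165 ≡ 1 mod 41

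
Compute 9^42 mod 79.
By repeated squaring mod 79: 9^{1}≡9, 9^{2}≡2, 9^{4}≡4, 9^{8}≡16, 9^{16}≡19, 9^{32}≡45. Then 9^{42} = 9^{32+8+2} ≡ 45 × 16 × 2 ≡ 18 mod 79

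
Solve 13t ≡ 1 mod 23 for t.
Since 23 is prime, by Fermat 13^(-1) ≡ 13^{21} ≡ 16 mod 23. Verify: 13 × 16 = 208 ≡ 1 mod 23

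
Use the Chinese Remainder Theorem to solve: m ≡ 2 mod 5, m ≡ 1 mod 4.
M = 5 × 4 = 20. M₁ = 4, y₁ ≡ 4 mod 5. M₂ = 5, y₂ ≡ 1 mod 4. m = 2×4×4 + 1×5×1 ≡ 17 mod 20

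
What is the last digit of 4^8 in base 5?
Using Fermat: 4^{4} ≡ 1 mod 5. 8 ≡ 0 mod 4. So 4^{8} ≡ 4^{0} ≡ 1 mod 5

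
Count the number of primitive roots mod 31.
There are φ(31-1) = φ(30) = 8 primitive roots modulo 31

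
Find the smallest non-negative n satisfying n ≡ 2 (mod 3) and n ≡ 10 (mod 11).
M = 3 × 11 = 33. M₁ = 11, y₁ ≡ 2 (mod 3). M₂ = 3, y₂ ≡ 4 (mod 11). n = 2×11×2 + 10×3×4 ≡ 32 (mod 33)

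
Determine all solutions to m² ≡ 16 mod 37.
The square roots of 16 mod 37 are 33 and 4. Verify: 33² = 1089 ≡ 16 mod 37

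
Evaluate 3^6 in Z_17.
By repeated squaring (mod 17): 3^{1}≡3, 3^{2}≡9, 3^{4}≡13. Then 3^{6} = 3^{4+2} ≡ 13 × 9 ≡ 15 (mod 17)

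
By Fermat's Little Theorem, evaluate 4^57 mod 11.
By Fermat: 4^{10} ≡ 1 mod 11. 57 = 5×10 + 7. So 4^{57} ≡ 4^{7} ≡ 5 mod 11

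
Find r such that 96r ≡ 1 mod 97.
Since 97 is prime, by Fermat 96^(-1) ≡ 96^{95} ≡ 96 mod 97. Verify: 96 × 96 = 9216 ≡ 1 mod 97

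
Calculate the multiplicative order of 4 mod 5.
Powers of 4 mod 5: 4^1≡4, 4^2≡1. Order = 2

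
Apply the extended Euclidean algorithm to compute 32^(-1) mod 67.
Extended GCD: 32(-23) + 67(11) = 1. So 32^(-1) ≡ -23 ≡ 44 (mod 67). Verify: 32 × 44 = 1408 ≡ 1 (mod 67)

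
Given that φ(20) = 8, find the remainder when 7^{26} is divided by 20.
By Euler: 7^{8} ≡ 1 (mod 20) since gcd(7, 20) = 1. 26 = 3×8 + 2. So 7^{26} ≡ 7^{2} ≡ 9 (mod 20)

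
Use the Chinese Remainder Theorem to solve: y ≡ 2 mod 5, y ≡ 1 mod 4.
M = 5 × 4 = 20. M₁ = 4, y₁ ≡ 4 mod 5. M₂ = 5, y₂ ≡ 1 mod 4. y = 2×4×4 + 1×5×1 ≡ 17 mod 20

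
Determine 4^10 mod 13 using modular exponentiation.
By repeated squaring (mod 13): 4^{1}≡4, 4^{2}≡3, 4^{4}≡9, 4^{8}≡3. Then 4^{10} = 4^{8+2} ≡ 3 × 3 ≡ 9 (mod 13)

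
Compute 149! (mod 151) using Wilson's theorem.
(150)! = (149)! × (150) ≡ -1 (mod 151). So (149)! ≡ -1 × (150)^(-1) ≡ (-1)×(-1) = 1 (mod 151)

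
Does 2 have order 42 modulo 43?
2^{14} ≡ 1 mod 43 and 14 < 42, so ord_43(2) = 14 ≠ 42 and 2 is not a primitive root.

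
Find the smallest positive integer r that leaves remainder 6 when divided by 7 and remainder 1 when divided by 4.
M = 7 × 4 = 28. M₁ = 4, y₁ ≡ 2 mod 7. M₂ = 7, y₂ ≡ 3 mod 4. r = 6×4×2 + 1×7×3 ≡ 13 mod 28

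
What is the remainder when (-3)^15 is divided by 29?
By repeated squaring mod 29: (-3)^{1}≡26, (-3)^{2}≡9, (-3)^{4}≡23, (-3)^{8}≡7. Then (-3)^{15} = (-3)^{8+4+2+1} ≡ 7 × 23 × 9 × 26 ≡ 3 mod 29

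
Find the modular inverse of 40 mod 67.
Since 67 is prime, by Fermat 40^(-1) ≡ 40^{65} ≡ 62 mod 67. Verify: 40 × 62 = 2480 ≡ 1 mod 67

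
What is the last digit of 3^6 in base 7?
Using Fermat: 3^{6} ≡ 1 (mod 7). 6 ≡ 0 (mod 6). So 3^{6} ≡ 3^{0} ≡ 1 (mod 7)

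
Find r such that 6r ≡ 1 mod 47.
Since 47 is prime, by Fermat 6^(-1) ≡ 6^{45} ≡ 8 mod 47. Verify: 6 × 8 = 48 ≡ 1 mod 47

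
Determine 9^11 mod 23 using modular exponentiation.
By repeated squaring mod 23: 9^{1}≡9, 9^{2}≡12, 9^{4}≡6, 9^{8}≡13. Then 9^{11} = 9^{8+2+1} ≡ 13 × 12 × 9 ≡ 1 mod 23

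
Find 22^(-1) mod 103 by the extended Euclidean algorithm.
Extended GCD: 22(-14) + 103(3) = 1. So 22^(-1) ≡ -14 ≡ 89 mod 103. Verify: 22 × 89 = 1958 ≡ 1 mod 103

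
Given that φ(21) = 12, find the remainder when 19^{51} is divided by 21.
By Euler: 19^{12} ≡ 1 mod 21 since gcd(19, 21) = 1. 51 = 4×12 + 3. So 19^{51} ≡ 19^{3} ≡ 13 mod 21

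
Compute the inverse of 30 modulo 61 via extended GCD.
Extended GCD: 30(-2) + 61(1) = 1. So 30^(-1) ≡ -2 ≡ 59 (mod 61). Verify: 30 × 59 = 1770 ≡ 1 (mod 61)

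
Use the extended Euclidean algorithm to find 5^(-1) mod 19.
Extended GCD: 5(4) + 19(-1) = 1. So 5^(-1) ≡ 4 mod 19. Verify: 5 × 4 = 20 ≡ 1 mod 19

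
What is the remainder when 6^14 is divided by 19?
By repeated squaring mod 19: 6^{1}≡6, 6^{2}≡17, 6^{4}≡4, 6^{8}≡16. Then 6^{14} = 6^{8+4+2} ≡ 16 × 4 × 17 ≡ 5 mod 19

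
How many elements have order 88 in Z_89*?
A prime p has φ(p-1) primitive roots; here φ(88) = 40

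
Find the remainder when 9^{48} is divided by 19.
By Fermat: 9^{18} ≡ 1 mod 19. 48 = 2×18 + 12. So 9^{48} ≡ 9^{12} ≡ 7 mod 19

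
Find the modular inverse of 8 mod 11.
Since 11 is prime, by Fermat 8^(-1) ≡ 8^{9} ≡ 7 (mod 11). Verify: 8 × 7 = 56 ≡ 1 (mod 11)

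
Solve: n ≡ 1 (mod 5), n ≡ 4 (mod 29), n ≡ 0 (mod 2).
M = 5 × 29 × 2 = 290. M₁ = 58, y₁ ≡ 2 (mod 5). M₂ = 10, y₂ ≡ 3 (mod 29). M₃ = 145, y₃ ≡ 1 (mod 2). n = 1×58×2 + 4×10×3 + 0×145×1 ≡ 236 (mod 290)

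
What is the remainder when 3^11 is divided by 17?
By repeated squaring mod 17: 3^{1}≡3, 3^{2}≡9, 3^{4}≡13, 3^{8}≡16. Then 3^{11} = 3^{8+2+1} ≡ 16 × 9 × 3 ≡ 7 mod 17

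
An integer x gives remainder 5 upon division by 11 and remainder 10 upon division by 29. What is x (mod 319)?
M = 11 × 29 = 319. M₁ = 29, y₁ ≡ 8 (mod 11). M₂ = 11, y₂ ≡ 8 (mod 29). x = 5×29×8 + 10×11×8 ≡ 126 (mod 319)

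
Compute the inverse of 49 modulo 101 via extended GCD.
Extended GCD: 49(33) + 101(-16) = 1. So 49^(-1) ≡ 33 (mod 101). Verify: 49 × 33 = 1617 ≡ 1 (mod 101)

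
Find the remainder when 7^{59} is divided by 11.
By Fermat: 7^{10} ≡ 1 (mod 11). 59 = 5×10 + 9. So 7^{59} ≡ 7^{9} ≡ 8 (mod 11)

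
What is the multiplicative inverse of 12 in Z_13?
Since 13 is prime, by Fermat 12^(-1) ≡ 12^{11} ≡ 12 (mod 13). Verify: 12 × 12 = 144 ≡ 1 (mod 13)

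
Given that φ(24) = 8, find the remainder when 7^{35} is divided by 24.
By Euler: 7^{8} ≡ 1 mod 24 since gcd(7, 24) = 1. 35 = 4×8 + 3. So 7^{35} ≡ 7^{3} ≡ 7 mod 24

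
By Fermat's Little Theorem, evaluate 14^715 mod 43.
By Fermat: 14^{42} ≡ 1 mod 43. 715 ≡ 1 mod 42. So 14^{715} ≡ 14^{1} ≡ 14 mod 43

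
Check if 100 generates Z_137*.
100^{4} ≡ 1 (mod 137) and 4 < 136, so ord_137(100) = 4 ≠ 136 and 100 is not a primitive root.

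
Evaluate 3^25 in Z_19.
Using Fermat: 3^{18} ≡ 1 mod 19. 25 ≡ 7 mod 18. So 3^{25} ≡ 3^{7} ≡ 2 mod 19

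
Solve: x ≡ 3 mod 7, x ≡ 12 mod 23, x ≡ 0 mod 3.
M = 7 × 23 × 3 = 483. M₁ = 69, y₁ ≡ 6 mod 7. M₂ = 21, y₂ ≡ 11 mod 23. M₃ = 161, y₃ ≡ 2 mod 3. x = 3×69×6 + 12×21×11 + 0×161×2 ≡ 150 mod 483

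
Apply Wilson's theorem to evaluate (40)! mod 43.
(42)! = (40)! × (41) × (42) ≡ -1 (mod 43). So (40)! ≡ -1 × [(42)(41)]^(-1) ≡ 21 (mod 43)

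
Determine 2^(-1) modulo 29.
Since 29 is prime, by Fermat 2^(-1) ≡ 2^{27} ≡ 15 (mod 29). Verify: 2 × 15 = 30 ≡ 1 (mod 29)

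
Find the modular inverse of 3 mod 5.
Since 5 is prime, by Fermat 3^(-1) ≡ 3^{3} ≡ 2 (mod 5). Verify: 3 × 2 = 6 ≡ 1 (mod 5)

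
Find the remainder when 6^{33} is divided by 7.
By Fermat: 6^{6} ≡ 1 (mod 7). 33 = 5×6 + 3. So 6^{33} ≡ 6^{3} ≡ 6 (mod 7)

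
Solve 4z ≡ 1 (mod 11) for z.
Since 11 is prime, by Fermat 4^(-1) ≡ 4^{9} ≡ 3 (mod 11). Verify: 4 × 3 = 12 ≡ 1 (mod 11)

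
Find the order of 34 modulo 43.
Powers of 34 mod 43: 34^1≡34, 34^2≡38, 34^3≡2, 34^4≡25, 34^5≡33, 34^6≡4, 34^7≡7, 34^8≡23, 34^9≡8, 34^10≡14, 34^11≡3, 34^12≡16, 34^13≡28, 34^14≡6, 34^15≡32, 34^16≡13, 34^17≡12, 34^18≡21, 34^19≡26, 34^20≡24, 34^21≡42, 34^22≡9, 34^23≡5, 34^24≡41, 34^25≡18, 34^26≡10, 34^27≡39, 34^28≡36, 34^29≡20, 34^30≡35, 34^31≡29, 34^32≡40, 34^33≡27, 34^34≡15, 34^35≡37, 34^36≡11, 34^37≡30, 34^38≡31, 34^39≡22, 34^40≡17, 34^41≡19, 34^42≡1. ord_43(34) = 42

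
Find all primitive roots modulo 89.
There are φ(88) = 40 primitive roots mod 89: {3, 6, 7, 13, 14, 15, 19, 23, 24, 26, 27, 28, 29, 30, 31, 33, 35, 38, 41, 43, 46, 48, 51, 54, 56, 58, 59, 60, 61, 62, 63, 65, 66, 70, 74, 75, 76, 82, 83, 86}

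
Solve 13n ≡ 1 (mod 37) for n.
Since 37 is prime, by Fermat 13^(-1) ≡ 13^{35} ≡ 20 (mod 37). Verify: 13 × 20 = 260 ≡ 1 (mod 37)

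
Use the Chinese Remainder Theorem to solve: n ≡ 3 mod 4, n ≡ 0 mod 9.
M = 4 × 9 = 36. M₁ = 9, y₁ ≡ 1 mod 4. M₂ = 4, y₂ ≡ 7 mod 9. n = 3×9×1 + 0×4×7 ≡ 27 mod 36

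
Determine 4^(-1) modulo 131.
Since 131 is prime, by Fermat 4^(-1) ≡ 4^{129} ≡ 33 mod 131. Verify: 4 × 33 = 132 ≡ 1 mod 131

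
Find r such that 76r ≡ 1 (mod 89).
Since 89 is prime, by Fermat 76^(-1) ≡ 76^{87} ≡ 41 (mod 89). Verify: 76 × 41 = 3116 ≡ 1 (mod 89)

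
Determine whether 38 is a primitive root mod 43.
38^{21} ≡ 1 (mod 43) and 21 < 42, so ord_43(38) = 21 ≠ 42 and 38 is not a primitive root.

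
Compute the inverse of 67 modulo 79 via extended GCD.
Extended GCD: 67(-33) + 79(28) = 1. So 67^(-1) ≡ -33 ≡ 46 (mod 79). Verify: 67 × 46 = 3082 ≡ 1 (mod 79)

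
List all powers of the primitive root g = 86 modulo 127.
86^1, 86^2, ..., 86^{126} mod 127: [86, 30, 40, 11, 57, 76, 59, 121, 119, 74, 14, 61, 39, 52, 27, 36, 48, 64, 43, 15, 20, 69, 92, 38, 93, 124, 123, 37, 7, 94, 83, 26, 77, 18, 24, 32, 85, 71, 10, 98, 46, 19, 110, 62, 125, 82, 67, 47, 105, 13, 102, 9, 12, 16, 106, 99, 5, 49, 23, 73, 55, 31, 126, 41, 97, 87, 116, 70, 51, 68, 6, 8, 53, 113, 66, 88, 75, 100, 91, 79, 63, 84, 112, 107, 58, 35, 89, 34, 3, 4, 90, 120, 33, 44, 101, 50, 109, 103, 95, 42, 56, 117, 29, 81, 108, 17, 65, 2, 45, 60, 80, 22, 114, 25, 118, 115, 111, 21, 28, 122, 78, 104, 54, 72, 96, 1]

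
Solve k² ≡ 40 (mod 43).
The square roots of 40 mod 43 are 13 and 30. Verify: 13² = 169 ≡ 40 (mod 43)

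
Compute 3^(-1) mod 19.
Since 19 is prime, by Fermat 3^(-1) ≡ 3^{17} ≡ 13 mod 19. Verify: 3 × 13 = 39 ≡ 1 mod 19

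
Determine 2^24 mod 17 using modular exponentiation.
Using Fermat: 2^{16} ≡ 1 (mod 17). 24 ≡ 8 (mod 16). So 2^{24} ≡ 2^{8} ≡ 1 (mod 17)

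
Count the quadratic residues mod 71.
Exactly half the non-zero residues mod a prime are QRs: (71-1)/2 = 35.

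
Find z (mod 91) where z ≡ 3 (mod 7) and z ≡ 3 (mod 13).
M = 7 × 13 = 91. M₁ = 13, y₁ ≡ 6 (mod 7). M₂ = 7, y₂ ≡ 2 (mod 13). z = 3×13×6 + 3×7×2 ≡ 3 (mod 91)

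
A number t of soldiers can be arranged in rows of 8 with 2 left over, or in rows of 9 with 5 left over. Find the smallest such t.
M = 8 × 9 = 72. M₁ = 9, y₁ ≡ 1 (mod 8). M₂ = 8, y₂ ≡ 8 (mod 9). t = 2×9×1 + 5×8×8 ≡ 50 (mod 72)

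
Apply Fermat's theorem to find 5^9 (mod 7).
By Fermat: 5^{6} ≡ 1 (mod 7). So 5^{9} = 5^{6} · 5^{3} ≡ 5^{3} ≡ 6 (mod 7)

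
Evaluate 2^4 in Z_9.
2^{4} = 16 ≡ 7 (mod 9)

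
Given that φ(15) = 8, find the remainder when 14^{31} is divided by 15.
By Euler: 14^{8} ≡ 1 (mod 15) since gcd(14, 15) = 1. 31 = 3×8 + 7. So 14^{31} ≡ 14^{7} ≡ 14 (mod 15)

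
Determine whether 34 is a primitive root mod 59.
ord_59(34) divides 58. For each prime q|58: 34^{29}≡58, 34^{2}≡35, none ≡ 1. So 34 has order 58 and is a primitive root mod 59.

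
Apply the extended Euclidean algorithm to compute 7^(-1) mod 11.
Extended GCD: 7(-3) + 11(2) = 1. So 7^(-1) ≡ -3 ≡ 8 (mod 11). Verify: 7 × 8 = 56 ≡ 1 (mod 11)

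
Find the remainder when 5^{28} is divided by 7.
By Fermat: 5^{6} ≡ 1 (mod 7). 28 = 4×6 + 4. So 5^{28} ≡ 5^{4} ≡ 2 (mod 7)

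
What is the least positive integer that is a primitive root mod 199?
g = 3. Powers: [3, 9, 27, 81, 44, 132, 197, ...] generates all 198 non-zero residues.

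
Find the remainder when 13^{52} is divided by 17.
By Fermat: 13^{16} ≡ 1 (mod 17). 52 = 3×16 + 4. So 13^{52} ≡ 13^{4} ≡ 1 (mod 17)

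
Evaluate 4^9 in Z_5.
Using Fermat: 4^{4} ≡ 1 mod 5. 9 ≡ 1 mod 4. So 4^{9} ≡ 4^{1} ≡ 4 mod 5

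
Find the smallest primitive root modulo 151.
g = 6. Powers: [6, 36, 65, 88, 75, 148, 133, 43, ...] generates all 150 non-zero residues.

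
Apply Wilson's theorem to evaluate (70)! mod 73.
(72)! = (70)! × (71) × (72) ≡ -1 (mod 73). So (70)! ≡ -1 × [(72)(71)]^(-1) ≡ 36 (mod 73)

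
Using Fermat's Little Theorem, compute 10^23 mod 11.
By Fermat: 10^{10} ≡ 1 mod 11. 23 = 2×10 + 3. So 10^{23} ≡ 10^{3} ≡ 10 mod 11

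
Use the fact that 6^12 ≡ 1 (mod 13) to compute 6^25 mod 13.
By Fermat: 6^{12} ≡ 1 (mod 13). 25 = 2×12 + 1. So 6^{25} ≡ 6^{1} ≡ 6 (mod 13)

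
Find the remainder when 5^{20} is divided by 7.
By Fermat: 5^{6} ≡ 1 mod 7. 20 = 3×6 + 2. So 5^{20} ≡ 5^{2} ≡ 4 mod 7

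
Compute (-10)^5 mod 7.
By repeated squaring mod 7: (-10)^{1}≡4, (-10)^{2}≡2, (-10)^{4}≡4. Then (-10)^{5} = (-10)^{4+1} ≡ 4 × 4 ≡ 2 mod 7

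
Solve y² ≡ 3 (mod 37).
The square roots of 3 mod 37 are 22 and 15. Verify: 22² = 484 ≡ 3 (mod 37)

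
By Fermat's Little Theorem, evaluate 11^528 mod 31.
By Fermat: 11^{30} ≡ 1 mod 31. 528 ≡ 18 mod 30. So 11^{528} ≡ 11^{18} ≡ 2 mod 31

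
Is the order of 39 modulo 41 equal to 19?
Powers of 39 mod 41: 39^1≡39, 39^2≡4, 39^3≡33, 39^4≡16, 39^5≡9, 39^6≡23, 39^7≡36, 39^8≡10, 39^9≡21, 39^10≡40, 39^11≡2, 39^12≡37, 39^13≡8, 39^14≡25, 39^15≡32, 39^16≡18, 39^17≡5, 39^18≡31, 39^19≡20, 39^20≡1. 39^19≡20≢1, so ord ≠ 19. No, the actual order is 20.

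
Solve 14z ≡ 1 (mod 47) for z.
Since 47 is prime, by Fermat 14^(-1) ≡ 14^{45} ≡ 37 (mod 47). Verify: 14 × 37 = 518 ≡ 1 (mod 47)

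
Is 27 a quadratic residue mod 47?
By Euler's criterion: 27^{23} ≡ 1 (mod 47). Since this equals 1, 27 is a QR.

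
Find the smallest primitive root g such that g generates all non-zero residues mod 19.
g = 2. Powers: [2, 4, 8, 16, 13, 7, 14, 9, 18, 17, ...] generates all 18 non-zero residues.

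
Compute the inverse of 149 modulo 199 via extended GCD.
Extended GCD: 149(-4) + 199(3) = 1. So 149^(-1) ≡ -4 ≡ 195 (mod 199). Verify: 149 × 195 = 29055 ≡ 1 (mod 199)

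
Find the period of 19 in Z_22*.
Powers of 19 mod 22: 19^1≡19, 19^2≡9, 19^3≡17, 19^4≡15, 19^5≡21, 19^6≡3, 19^7≡13, 19^8≡5, 19^9≡7, 19^10≡1. So the order of 19 is 10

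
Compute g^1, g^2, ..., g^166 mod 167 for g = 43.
43^1, 43^2, ..., 43^{166} mod 167: [43, 12, 15, 144, 13, 58, 156, 28, 35, 2, 86, 24, 30, 121, 26, 116, 145, 56, 70, 4, 5, 48, 60, 75, 52, 65, 123, 112, 140, 8, 10, 96, 120, 150, 104, 130, 79, 57, 113, 16, 20, 25, 73, 133, 41, 93, 158, 114, 59, 32, 40, 50, 146, 99, 82, 19, 149, 61, 118, 64, 80, 100, 125, 31, 164, 38, 131, 122, 69, 128, 160, 33, 83, 62, 161, 76, 95, 77, 138, 89, 153, 66, 166, 124, 155, 152, 23, 154, 109, 11, 139, 132, 165, 81, 143, 137, 46, 141, 51, 22, 111, 97, 163, 162, 119, 107, 92, 115, 102, 44, 55, 27, 159, 157, 71, 47, 17, 63, 37, 88, 110, 54, 151, 147, 142, 94, 34, 126, 74, 9, 53, 108, 135, 127, 117, 21, 68, 85, 148, 18, 106, 49, 103, 87, 67, 42, 136, 3, 129, 36, 45, 98, 39, 7, 134, 84, 105, 6, 91, 72, 90, 29, 78, 14, 101, 1]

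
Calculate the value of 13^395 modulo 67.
Using Fermat: 13^{66} ≡ 1 mod 67. 395 ≡ 65 mod 66. So 13^{395} ≡ 13^{65} ≡ 31 mod 67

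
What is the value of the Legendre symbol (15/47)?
(15/47) = 15^{23} mod 47 = -1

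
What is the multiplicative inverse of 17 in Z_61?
Since 61 is prime, by Fermat 17^(-1) ≡ 17^{59} ≡ 18 mod 61. Verify: 17 × 18 = 306 ≡ 1 mod 61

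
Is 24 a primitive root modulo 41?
ord_41(24) divides 40. For each prime q|40: 24^{20}≡40, 24^{8}≡16, none ≡ 1. So 24 has order 40 and is a primitive root mod 41.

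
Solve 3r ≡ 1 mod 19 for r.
Since 19 is prime, by Fermat 3^(-1) ≡ 3^{17} ≡ 13 mod 19. Verify: 3 × 13 = 39 ≡ 1 mod 19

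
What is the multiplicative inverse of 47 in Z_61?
Since 61 is prime, by Fermat 47^(-1) ≡ 47^{59} ≡ 13 (mod 61). Verify: 47 × 13 = 611 ≡ 1 (mod 61)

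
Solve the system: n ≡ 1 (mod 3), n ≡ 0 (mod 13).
M = 3 × 13 = 39. M₁ = 13, y₁ ≡ 1 (mod 3). M₂ = 3, y₂ ≡ 9 (mod 13). n = 1×13×1 + 0×3×9 ≡ 13 (mod 39)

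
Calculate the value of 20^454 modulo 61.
Using Fermat: 20^{60} ≡ 1 mod 61. 454 ≡ 34 mod 60. So 20^{454} ≡ 20^{34} ≡ 58 mod 61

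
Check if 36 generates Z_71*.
36^{35} ≡ 1 mod 71 and 35 < 70, so ord_71(36) = 35 ≠ 70 and 36 is not a primitive root.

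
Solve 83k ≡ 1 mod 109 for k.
Since 109 is prime, by Fermat 83^(-1) ≡ 83^{107} ≡ 88 mod 109. Verify: 83 × 88 = 7304 ≡ 1 mod 109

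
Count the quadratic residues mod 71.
For prime 71, there are (p-1)/2 = (71-1)/2 = 35 quadratic residues (excluding 0).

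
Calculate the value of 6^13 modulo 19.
By repeated squaring (mod 19): 6^{1}≡6, 6^{2}≡17, 6^{4}≡4, 6^{8}≡16. Then 6^{13} = 6^{8+4+1} ≡ 16 × 4 × 6 ≡ 4 (mod 19)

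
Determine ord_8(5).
Powers of 5 mod 8: 5^1≡5, 5^2≡1. ord_8(5) = 2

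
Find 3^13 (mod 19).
By repeated squaring (mod 19): 3^{1}≡3, 3^{2}≡9, 3^{4}≡5, 3^{8}≡6. Then 3^{13} = 3^{8+4+1} ≡ 6 × 5 × 3 ≡ 14 (mod 19)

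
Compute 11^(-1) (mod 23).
Since 23 is prime, by Fermat 11^(-1) ≡ 11^{21} ≡ 21 (mod 23). Verify: 11 × 21 = 231 ≡ 1 (mod 23)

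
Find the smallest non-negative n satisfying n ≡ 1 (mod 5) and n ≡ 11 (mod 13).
M = 5 × 13 = 65. M₁ = 13, y₁ ≡ 2 (mod 5). M₂ = 5, y₂ ≡ 8 (mod 13). n = 1×13×2 + 11×5×8 ≡ 11 (mod 65)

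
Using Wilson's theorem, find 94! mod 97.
(96)! = (94)! × (95) × (96) ≡ -1 (mod 97). So (94)! ≡ -1 × [(96)(95)]^(-1) ≡ 48 (mod 97)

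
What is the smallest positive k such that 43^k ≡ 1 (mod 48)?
Powers of 43 mod 48: 43^1≡43, 43^2≡25, 43^3≡19, 43^4≡1. So the order of 43 is 4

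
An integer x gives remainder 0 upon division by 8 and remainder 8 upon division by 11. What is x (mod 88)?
M = 8 × 11 = 88. M₁ = 11, y₁ ≡ 3 (mod 8). M₂ = 8, y₂ ≡ 7 (mod 11). x = 0×11×3 + 8×8×7 ≡ 8 (mod 88)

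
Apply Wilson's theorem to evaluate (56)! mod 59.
(58)! = (56)! × (57) × (58) ≡ -1 (mod 59). So (56)! ≡ -1 × [(58)(57)]^(-1) ≡ 29 (mod 59)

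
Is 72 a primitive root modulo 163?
ord_163(72) divides 162. For each prime q|162: 72^{81}≡162, 72^{54}≡104, none ≡ 1. So 72 has order 162 and is a primitive root mod 163.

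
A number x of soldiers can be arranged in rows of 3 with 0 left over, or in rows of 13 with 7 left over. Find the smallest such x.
M = 3 × 13 = 39. M₁ = 13, y₁ ≡ 1 mod 3. M₂ = 3, y₂ ≡ 9 mod 13. x = 0×13×1 + 7×3×9 ≡ 33 mod 39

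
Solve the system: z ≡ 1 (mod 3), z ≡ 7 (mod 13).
M = 3 × 13 = 39. M₁ = 13, y₁ ≡ 1 (mod 3). M₂ = 3, y₂ ≡ 9 (mod 13). z = 1×13×1 + 7×3×9 ≡ 7 (mod 39)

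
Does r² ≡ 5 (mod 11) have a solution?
By Euler's criterion: 5^{5} ≡ 1 (mod 11). Since this equals 1, 5 is a QR.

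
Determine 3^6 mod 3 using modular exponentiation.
By repeated squaring (mod 3): 3^{1}≡0, 3^{2}≡0, 3^{4}≡0. Then 3^{6} = 3^{4+2} ≡ 0 × 0 ≡ 0 (mod 3)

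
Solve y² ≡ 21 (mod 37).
The square roots of 21 mod 37 are 13 and 24. Verify: 13² = 169 ≡ 21 (mod 37)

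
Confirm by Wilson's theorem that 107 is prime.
(106)! mod 107 = 106. Since this equals -1 mod 107, Wilson confirms 107 is prime.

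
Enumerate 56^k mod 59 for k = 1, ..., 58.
56^1, 56^2, ..., 56^{58} mod 59: [56, 9, 32, 22, 52, 21, 55, 12, 23, 49, 30, 28, 34, 16, 11, 26, 40, 57, 6, 41, 54, 15, 14, 17, 8, 35, 13, 20, 58, 3, 50, 27, 37, 7, 38, 4, 47, 36, 10, 29, 31, 25, 43, 48, 33, 19, 2, 53, 18, 5, 44, 45, 42, 51, 24, 46, 39, 1]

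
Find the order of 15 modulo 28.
Powers of 15 mod 28: 15^1≡15, 15^2≡1. Order = 2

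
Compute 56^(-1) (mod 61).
Since 61 is prime, by Fermat 56^(-1) ≡ 56^{59} ≡ 12 (mod 61). Verify: 56 × 12 = 672 ≡ 1 (mod 61)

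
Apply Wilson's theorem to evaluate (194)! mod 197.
(196)! = (194)! × (195) × (196) ≡ -1 (mod 197). So (194)! ≡ -1 × [(196)(195)]^(-1) ≡ 98 (mod 197)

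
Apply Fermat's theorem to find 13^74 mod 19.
By Fermat: 13^{18} ≡ 1 mod 19. 74 = 4×18 + 2. So 13^{74} ≡ 13^{2} ≡ 17 mod 19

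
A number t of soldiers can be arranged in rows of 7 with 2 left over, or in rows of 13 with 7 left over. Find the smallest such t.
M = 7 × 13 = 91. M₁ = 13, y₁ ≡ 6 (mod 7). M₂ = 7, y₂ ≡ 2 (mod 13). t = 2×13×6 + 7×7×2 ≡ 72 (mod 91)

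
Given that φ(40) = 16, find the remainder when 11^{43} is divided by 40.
By Euler: 11^{16} ≡ 1 mod 40 since gcd(11, 40) = 1. 43 = 2×16 + 11. So 11^{43} ≡ 11^{11} ≡ 11 mod 40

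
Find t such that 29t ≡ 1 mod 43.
Since 43 is prime, by Fermat 29^(-1) ≡ 29^{41} ≡ 3 mod 43. Verify: 29 × 3 = 87 ≡ 1 mod 43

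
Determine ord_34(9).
Powers of 9 mod 34: 9^1≡9, 9^2≡13, 9^3≡15, 9^4≡33, 9^5≡25, 9^6≡21, 9^7≡19, 9^8≡1. Order = 8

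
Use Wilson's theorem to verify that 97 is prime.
(96)! mod 97 = 96. Since this equals -1 (mod 97), Wilson confirms 97 is prime.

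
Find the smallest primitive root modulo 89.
g = 3. Powers: [3, 9, 27, 81, 65, 17, 51, 64, 14, ...] generates all 88 non-zero residues.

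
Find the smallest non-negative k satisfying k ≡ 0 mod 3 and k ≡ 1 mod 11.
M = 3 × 11 = 33. M₁ = 11, y₁ ≡ 2 mod 3. M₂ = 3, y₂ ≡ 4 mod 11. k = 0×11×2 + 1×3×4 ≡ 12 mod 33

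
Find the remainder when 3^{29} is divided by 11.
By Fermat: 3^{10} ≡ 1 (mod 11). 29 = 2×10 + 9. So 3^{29} ≡ 3^{9} ≡ 4 (mod 11)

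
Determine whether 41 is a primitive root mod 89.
ord_89(41) divides 88. For each prime q|88: 41^{44}≡88, 41^{8}≡32, none ≡ 1. So 41 has order 88 and is a primitive root mod 89.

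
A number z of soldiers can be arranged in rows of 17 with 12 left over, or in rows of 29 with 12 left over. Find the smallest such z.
M = 17 × 29 = 493. M₁ = 29, y₁ ≡ 10 (mod 17). M₂ = 17, y₂ ≡ 12 (mod 29). z = 12×29×10 + 12×17×12 ≡ 12 (mod 493)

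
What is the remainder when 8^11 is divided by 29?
By repeated squaring mod 29: 8^{1}≡8, 8^{2}≡6, 8^{4}≡7, 8^{8}≡20. Then 8^{11} = 8^{8+2+1} ≡ 20 × 6 × 8 ≡ 3 mod 29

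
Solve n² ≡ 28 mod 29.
The square roots of 28 mod 29 are 12 and 17. Verify: 12² = 144 ≡ 28 mod 29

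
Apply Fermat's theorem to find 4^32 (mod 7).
By Fermat: 4^{6} ≡ 1 (mod 7). 32 = 5×6 + 2. So 4^{32} ≡ 4^{2} ≡ 2 (mod 7)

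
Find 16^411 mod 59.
Using Fermat: 16^{58} ≡ 1 mod 59. 411 ≡ 5 mod 58. So 16^{411} ≡ 16^{5} ≡ 28 mod 59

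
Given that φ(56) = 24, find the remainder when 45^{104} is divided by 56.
By Euler: 45^{24} ≡ 1 (mod 56) since gcd(45, 56) = 1. 104 = 4×24 + 8. So 45^{104} ≡ 45^{8} ≡ 9 (mod 56)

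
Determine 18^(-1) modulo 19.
Since 19 is prime, by Fermat 18^(-1) ≡ 18^{17} ≡ 18 mod 19. Verify: 18 × 18 = 324 ≡ 1 mod 19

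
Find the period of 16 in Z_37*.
Powers of 16 mod 37: 16^1≡16, 16^2≡34, 16^3≡26, 16^4≡9, 16^5≡33, 16^6≡10, 16^7≡12, 16^8≡7, 16^9≡1. Order = 9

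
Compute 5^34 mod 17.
Using Fermat: 5^{16} ≡ 1 mod 17. 34 ≡ 2 mod 16. So 5^{34} ≡ 5^{2} ≡ 8 mod 17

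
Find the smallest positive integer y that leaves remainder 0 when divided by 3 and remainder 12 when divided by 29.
M = 3 × 29 = 87. M₁ = 29, y₁ ≡ 2 mod 3. M₂ = 3, y₂ ≡ 10 mod 29. y = 0×29×2 + 12×3×10 ≡ 12 mod 87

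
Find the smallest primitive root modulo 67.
g = 2. For each prime q|66: 2^{33}≡66, 2^{22}≡37, 2^{6}≡64, none ≡ 1, so ord_67(2) = 66 and 2 is a primitive root.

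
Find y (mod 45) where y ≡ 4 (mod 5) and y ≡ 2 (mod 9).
M = 5 × 9 = 45. M₁ = 9, y₁ ≡ 4 (mod 5). M₂ = 5, y₂ ≡ 2 (mod 9). y = 4×9×4 + 2×5×2 ≡ 29 (mod 45)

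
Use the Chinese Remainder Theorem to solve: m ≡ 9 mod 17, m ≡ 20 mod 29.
M = 17 × 29 = 493. M₁ = 29, y₁ ≡ 10 mod 17. M₂ = 17, y₂ ≡ 12 mod 29. m = 9×29×10 + 20×17×12 ≡ 281 mod 493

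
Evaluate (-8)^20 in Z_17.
Using Fermat: (-8)^{16} ≡ 1 mod 17. 20 ≡ 4 mod 16. So (-8)^{20} ≡ (-8)^{4} ≡ 16 mod 17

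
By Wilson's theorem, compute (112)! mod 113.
By Wilson's theorem, (112)! ≡ -1 ≡ 112 mod 113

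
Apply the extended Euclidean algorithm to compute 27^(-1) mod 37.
Extended GCD: 27(11) + 37(-8) = 1. So 27^(-1) ≡ 11 mod 37. Verify: 27 × 11 = 297 ≡ 1 mod 37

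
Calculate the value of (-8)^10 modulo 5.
Using Fermat: (-8)^{4} ≡ 1 mod 5. 10 ≡ 2 mod 4. So (-8)^{10} ≡ (-8)^{2} ≡ 4 mod 5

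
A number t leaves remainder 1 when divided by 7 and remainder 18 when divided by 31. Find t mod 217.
M = 7 × 31 = 217. M₁ = 31, y₁ ≡ 5 mod 7. M₂ = 7, y₂ ≡ 9 mod 31. t = 1×31×5 + 18×7×9 ≡ 204 mod 217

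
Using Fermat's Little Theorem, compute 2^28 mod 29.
By Fermat's Little Theorem, 2^{28} ≡ 1 (mod 29) since 29 is prime and gcd(2, 29) = 1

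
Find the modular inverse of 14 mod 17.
Since 17 is prime, by Fermat 14^(-1) ≡ 14^{15} ≡ 11 mod 17. Verify: 14 × 11 = 154 ≡ 1 mod 17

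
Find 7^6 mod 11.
By repeated squaring mod 11: 7^{1}≡7, 7^{2}≡5, 7^{4}≡3. Then 7^{6} = 7^{4+2} ≡ 3 × 5 ≡ 4 mod 11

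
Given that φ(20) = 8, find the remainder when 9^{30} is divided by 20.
By Euler: 9^{8} ≡ 1 mod 20 since gcd(9, 20) = 1. 30 = 3×8 + 6. So 9^{30} ≡ 9^{6} ≡ 1 mod 20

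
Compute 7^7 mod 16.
By repeated squaring (mod 16): 7^{1}≡7, 7^{2}≡1, 7^{4}≡1. Then 7^{7} = 7^{4+2+1} ≡ 1 × 1 × 7 ≡ 7 (mod 16)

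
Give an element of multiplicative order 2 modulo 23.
22 has order 2 mod 23 since 22^{2} ≡ 1 (mod 23) and no smaller power works.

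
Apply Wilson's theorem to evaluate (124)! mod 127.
(126)! = (124)! × (125) × (126) ≡ -1 mod 127. So (124)! ≡ -1 × [(126)(125)]^(-1) ≡ 63 mod 127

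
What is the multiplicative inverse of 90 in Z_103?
Since 103 is prime, by Fermat 90^(-1) ≡ 90^{101} ≡ 95 mod 103. Verify: 90 × 95 = 8550 ≡ 1 mod 103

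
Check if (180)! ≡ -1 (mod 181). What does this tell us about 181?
(180)! mod 181 = 180. Since this equals -1 (mod 181), Wilson confirms 181 is prime.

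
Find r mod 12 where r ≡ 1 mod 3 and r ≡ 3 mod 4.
M = 3 × 4 = 12. M₁ = 4, y₁ ≡ 1 mod 3. M₂ = 3, y₂ ≡ 3 mod 4. r = 1×4×1 + 3×3×3 ≡ 7 mod 12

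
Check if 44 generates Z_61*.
ord_61(44) divides 60. For each prime q|60: 44^{30}≡60, 44^{20}≡13, 44^{12}≡20, none ≡ 1. So 44 has order 60 and is a primitive root mod 61.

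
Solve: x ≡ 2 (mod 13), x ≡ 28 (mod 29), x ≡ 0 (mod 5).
M = 13 × 29 × 5 = 1885. M₁ = 145, y₁ ≡ 7 (mod 13). M₂ = 65, y₂ ≡ 25 (mod 29). M₃ = 377, y₃ ≡ 3 (mod 5). x = 2×145×7 + 28×65×25 + 0×377×3 ≡ 405 (mod 1885)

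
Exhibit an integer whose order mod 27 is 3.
10 has order 3 mod 27 since 10^{3} ≡ 1 (mod 27) and no smaller power works.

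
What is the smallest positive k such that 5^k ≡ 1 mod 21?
Powers of 5 mod 21: 5^1≡5, 5^2≡4, 5^3≡20, 5^4≡16, 5^5≡17, 5^6≡1. So the order of 5 is 6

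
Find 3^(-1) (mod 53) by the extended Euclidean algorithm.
Extended GCD: 3(18) + 53(-1) = 1. So 3^(-1) ≡ 18 (mod 53). Verify: 3 × 18 = 54 ≡ 1 (mod 53)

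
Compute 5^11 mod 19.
By repeated squaring (mod 19): 5^{1}≡5, 5^{2}≡6, 5^{4}≡17, 5^{8}≡4. Then 5^{11} = 5^{8+2+1} ≡ 4 × 6 × 5 ≡ 6 (mod 19)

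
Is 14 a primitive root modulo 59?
ord_59(14) divides 58. For each prime q|58: 14^{29}≡58, 14^{2}≡19, none ≡ 1. So 14 has order 58 and is a primitive root mod 59.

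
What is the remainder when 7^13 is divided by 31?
By repeated squaring mod 31: 7^{1}≡7, 7^{2}≡18, 7^{4}≡14, 7^{8}≡10. Then 7^{13} = 7^{8+4+1} ≡ 10 × 14 × 7 ≡ 19 mod 31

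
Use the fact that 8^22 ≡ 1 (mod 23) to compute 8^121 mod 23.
By Fermat: 8^{22} ≡ 1 (mod 23). 121 = 5×22 + 11. So 8^{121} ≡ 8^{11} ≡ 1 (mod 23)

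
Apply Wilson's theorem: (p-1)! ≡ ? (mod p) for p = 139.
By Wilson's theorem, (138)! ≡ -1 ≡ 138 (mod 139)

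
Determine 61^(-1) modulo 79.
Since 79 is prime, by Fermat 61^(-1) ≡ 61^{77} ≡ 57 (mod 79). Verify: 61 × 57 = 3477 ≡ 1 (mod 79)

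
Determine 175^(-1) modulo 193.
Since 193 is prime, by Fermat 175^(-1) ≡ 175^{191} ≡ 75 mod 193. Verify: 175 × 75 = 13125 ≡ 1 mod 193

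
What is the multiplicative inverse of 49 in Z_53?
Since 53 is prime, by Fermat 49^(-1) ≡ 49^{51} ≡ 13 mod 53. Verify: 49 × 13 = 637 ≡ 1 mod 53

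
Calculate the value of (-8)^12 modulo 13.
Using Fermat: (-8)^{12} ≡ 1 mod 13. 12 ≡ 0 mod 12. So (-8)^{12} ≡ (-8)^{0} ≡ 1 mod 13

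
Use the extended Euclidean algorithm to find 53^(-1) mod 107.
Extended GCD: 53(-2) + 107(1) = 1. So 53^(-1) ≡ -2 ≡ 105 mod 107. Verify: 53 × 105 = 5565 ≡ 1 mod 107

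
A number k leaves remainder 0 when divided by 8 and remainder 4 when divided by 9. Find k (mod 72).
M = 8 × 9 = 72. M₁ = 9, y₁ ≡ 1 (mod 8). M₂ = 8, y₂ ≡ 8 (mod 9). k = 0×9×1 + 4×8×8 ≡ 40 (mod 72)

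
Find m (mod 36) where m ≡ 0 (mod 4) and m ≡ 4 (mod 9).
M = 4 × 9 = 36. M₁ = 9, y₁ ≡ 1 (mod 4). M₂ = 4, y₂ ≡ 7 (mod 9). m = 0×9×1 + 4×4×7 ≡ 4 (mod 36)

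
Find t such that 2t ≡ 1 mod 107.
Since 107 is prime, by Fermat 2^(-1) ≡ 2^{105} ≡ 54 mod 107. Verify: 2 × 54 = 108 ≡ 1 mod 107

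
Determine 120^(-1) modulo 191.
Since 191 is prime, by Fermat 120^(-1) ≡ 120^{189} ≡ 78 mod 191. Verify: 120 × 78 = 9360 ≡ 1 mod 191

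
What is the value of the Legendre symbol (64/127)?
(64/127) = 64^{63} mod 127 = 1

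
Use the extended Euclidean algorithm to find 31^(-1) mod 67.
Extended GCD: 31(13) + 67(-6) = 1. So 31^(-1) ≡ 13 mod 67. Verify: 31 × 13 = 403 ≡ 1 mod 67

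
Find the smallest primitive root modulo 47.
g = 5. Powers: [5, 25, 31, 14, 23, 21, 11, 8, 40, 12, ...] generates all 46 non-zero residues.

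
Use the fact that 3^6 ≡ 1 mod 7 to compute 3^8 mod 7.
By Fermat: 3^{6} ≡ 1 mod 7. So 3^{8} = 3^{6} · 3^{2} ≡ 3^{2} ≡ 2 mod 7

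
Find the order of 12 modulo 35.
Powers of 12 mod 35: 12^1≡12, 12^2≡4, 12^3≡13, 12^4≡16, 12^5≡17, 12^6≡29, 12^7≡33, 12^8≡11, 12^9≡27, 12^10≡9, 12^11≡3, 12^12≡1. Order = 12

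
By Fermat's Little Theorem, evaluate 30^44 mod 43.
By Fermat: 30^{42} ≡ 1 (mod 43). So 30^{44} = 30^{42} · 30^{2} ≡ 30^{2} ≡ 40 (mod 43)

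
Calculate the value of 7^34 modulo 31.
Using Fermat: 7^{30} ≡ 1 mod 31. 34 ≡ 4 mod 30. So 7^{34} ≡ 7^{4} ≡ 14 mod 31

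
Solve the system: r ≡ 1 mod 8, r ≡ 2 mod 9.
M = 8 × 9 = 72. M₁ = 9, y₁ ≡ 1 mod 8. M₂ = 8, y₂ ≡ 8 mod 9. r = 1×9×1 + 2×8×8 ≡ 65 mod 72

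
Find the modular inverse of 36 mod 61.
Since 61 is prime, by Fermat 36^(-1) ≡ 36^{59} ≡ 39 mod 61. Verify: 36 × 39 = 1404 ≡ 1 mod 61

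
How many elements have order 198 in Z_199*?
A prime p has φ(p-1) primitive roots; here φ(198) = 60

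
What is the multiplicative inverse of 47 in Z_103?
Since 103 is prime, by Fermat 47^(-1) ≡ 47^{101} ≡ 57 (mod 103). Verify: 47 × 57 = 2679 ≡ 1 (mod 103)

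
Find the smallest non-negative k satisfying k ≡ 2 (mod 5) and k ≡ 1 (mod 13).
M = 5 × 13 = 65. M₁ = 13, y₁ ≡ 2 (mod 5). M₂ = 5, y₂ ≡ 8 (mod 13). k = 2×13×2 + 1×5×8 ≡ 27 (mod 65)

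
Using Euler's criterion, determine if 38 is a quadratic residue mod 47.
By Euler's criterion: 38^{23} ≡ 46 mod 47. Since this equals -1 (≡ 46), 38 is not a QR.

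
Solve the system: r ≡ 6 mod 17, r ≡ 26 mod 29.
M = 17 × 29 = 493. M₁ = 29, y₁ ≡ 10 mod 17. M₂ = 17, y₂ ≡ 12 mod 29. r = 6×29×10 + 26×17×12 ≡ 142 mod 493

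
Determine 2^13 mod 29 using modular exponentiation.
By repeated squaring mod 29: 2^{1}≡2, 2^{2}≡4, 2^{4}≡16, 2^{8}≡24. Then 2^{13} = 2^{8+4+1} ≡ 24 × 16 × 2 ≡ 14 mod 29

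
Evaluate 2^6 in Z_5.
Using Fermat: 2^{4} ≡ 1 mod 5. 6 ≡ 2 mod 4. So 2^{6} ≡ 2^{2} ≡ 4 mod 5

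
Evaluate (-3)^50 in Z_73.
By repeated squaring (mod 73): (-3)^{1}≡70, (-3)^{2}≡9, (-3)^{4}≡8, (-3)^{8}≡64, (-3)^{16}≡8, (-3)^{32}≡64. Then (-3)^{50} = (-3)^{32+16+2} ≡ 64 × 8 × 9 ≡ 9 (mod 73)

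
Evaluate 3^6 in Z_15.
By repeated squaring (mod 15): 3^{1}≡3, 3^{2}≡9, 3^{4}≡6. Then 3^{6} = 3^{4+2} ≡ 6 × 9 ≡ 9 (mod 15)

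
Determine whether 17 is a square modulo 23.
By Euler's criterion: 17^{11} ≡ 22 mod 23. Since this equals -1 (≡ 22), 17 is not a QR.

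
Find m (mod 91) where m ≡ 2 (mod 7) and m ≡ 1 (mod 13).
M = 7 × 13 = 91. M₁ = 13, y₁ ≡ 6 (mod 7). M₂ = 7, y₂ ≡ 2 (mod 13). m = 2×13×6 + 1×7×2 ≡ 79 (mod 91)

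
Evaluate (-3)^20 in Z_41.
By repeated squaring (mod 41): (-3)^{1}≡38, (-3)^{2}≡9, (-3)^{4}≡40, (-3)^{8}≡1, (-3)^{16}≡1. Then (-3)^{20} = (-3)^{16+4} ≡ 1 × 40 ≡ 40 (mod 41)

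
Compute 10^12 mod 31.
By repeated squaring (mod 31): 10^{1}≡10, 10^{2}≡7, 10^{4}≡18, 10^{8}≡14. Then 10^{12} = 10^{8+4} ≡ 14 × 18 ≡ 4 (mod 31)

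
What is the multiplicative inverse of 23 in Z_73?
Since 73 is prime, by Fermat 23^(-1) ≡ 23^{71} ≡ 54 (mod 73). Verify: 23 × 54 = 1242 ≡ 1 (mod 73)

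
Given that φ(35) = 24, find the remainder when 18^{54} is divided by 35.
By Euler: 18^{24} ≡ 1 mod 35 since gcd(18, 35) = 1. 54 = 2×24 + 6. So 18^{54} ≡ 18^{6} ≡ 29 mod 35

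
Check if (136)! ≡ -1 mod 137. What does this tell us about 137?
(136)! mod 137 = 136. Since this equals -1 mod 137, Wilson confirms 137 is prime.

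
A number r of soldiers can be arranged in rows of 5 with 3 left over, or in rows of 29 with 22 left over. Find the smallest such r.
M = 5 × 29 = 145. M₁ = 29, y₁ ≡ 4 mod 5. M₂ = 5, y₂ ≡ 6 mod 29. r = 3×29×4 + 22×5×6 ≡ 138 mod 145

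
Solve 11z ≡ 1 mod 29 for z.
Since 29 is prime, by Fermat 11^(-1) ≡ 11^{27} ≡ 8 mod 29. Verify: 11 × 8 = 88 ≡ 1 mod 29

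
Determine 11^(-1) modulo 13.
Since 13 is prime, by Fermat 11^(-1) ≡ 11^{11} ≡ 6 (mod 13). Verify: 11 × 6 = 66 ≡ 1 (mod 13)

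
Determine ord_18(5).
Powers of 5 mod 18: 5^1≡5, 5^2≡7, 5^3≡17, 5^4≡13, 5^5≡11, 5^6≡1. Order = 6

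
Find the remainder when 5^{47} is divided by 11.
By Fermat: 5^{10} ≡ 1 mod 11. 47 = 4×10 + 7. So 5^{47} ≡ 5^{7} ≡ 3 mod 11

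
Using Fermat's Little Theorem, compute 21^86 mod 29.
By Fermat: 21^{28} ≡ 1 (mod 29). 86 = 3×28 + 2. So 21^{86} ≡ 21^{2} ≡ 6 (mod 29)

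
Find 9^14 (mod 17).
By repeated squaring (mod 17): 9^{1}≡9, 9^{2}≡13, 9^{4}≡16, 9^{8}≡1. Then 9^{14} = 9^{8+4+2} ≡ 1 × 16 × 13 ≡ 4 (mod 17)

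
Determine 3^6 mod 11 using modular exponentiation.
By repeated squaring mod 11: 3^{1}≡3, 3^{2}≡9, 3^{4}≡4. Then 3^{6} = 3^{4+2} ≡ 4 × 9 ≡ 3 mod 11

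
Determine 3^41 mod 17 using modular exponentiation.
Using Fermat: 3^{16} ≡ 1 (mod 17). 41 ≡ 9 (mod 16). So 3^{41} ≡ 3^{9} ≡ 14 (mod 17)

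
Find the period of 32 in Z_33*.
Powers of 32 mod 33: 32^1≡32, 32^2≡1. Order = 2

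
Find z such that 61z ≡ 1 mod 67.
Since 67 is prime, by Fermat 61^(-1) ≡ 61^{65} ≡ 11 mod 67. Verify: 61 × 11 = 671 ≡ 1 mod 67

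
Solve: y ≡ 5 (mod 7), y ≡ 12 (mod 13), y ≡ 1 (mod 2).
M = 7 × 13 × 2 = 182. M₁ = 26, y₁ ≡ 3 (mod 7). M₂ = 14, y₂ ≡ 1 (mod 13). M₃ = 91, y₃ ≡ 1 (mod 2). y = 5×26×3 + 12×14×1 + 1×91×1 ≡ 103 (mod 182)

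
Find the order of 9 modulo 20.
Powers of 9 mod 20: 9^1≡9, 9^2≡1. So the order of 9 is 2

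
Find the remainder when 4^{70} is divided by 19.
By Fermat: 4^{18} ≡ 1 (mod 19). 70 = 3×18 + 16. So 4^{70} ≡ 4^{16} ≡ 6 (mod 19)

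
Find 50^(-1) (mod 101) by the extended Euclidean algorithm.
Extended GCD: 50(-2) + 101(1) = 1. So 50^(-1) ≡ -2 ≡ 99 (mod 101). Verify: 50 × 99 = 4950 ≡ 1 (mod 101)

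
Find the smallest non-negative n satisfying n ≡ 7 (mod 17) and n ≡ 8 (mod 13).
M = 17 × 13 = 221. M₁ = 13, y₁ ≡ 4 (mod 17). M₂ = 17, y₂ ≡ 10 (mod 13). n = 7×13×4 + 8×17×10 ≡ 177 (mod 221)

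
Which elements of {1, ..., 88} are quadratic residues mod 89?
Squares in Z_89*: {1, 2, 4, 5, 8, 9, 10, 11, 16, 17, 18, 20, 21, 22, 25, 32, 34, 36, 39, 40, 42, 44, 45, 47, 49, 50, 53, 55, 57, 64, 67, 68, 69, 71, 72, 73, 78, 79, 80, 81, 84, 85, 87, 88}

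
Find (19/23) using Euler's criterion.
(19/23) = 19^{11} mod 23 = -1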